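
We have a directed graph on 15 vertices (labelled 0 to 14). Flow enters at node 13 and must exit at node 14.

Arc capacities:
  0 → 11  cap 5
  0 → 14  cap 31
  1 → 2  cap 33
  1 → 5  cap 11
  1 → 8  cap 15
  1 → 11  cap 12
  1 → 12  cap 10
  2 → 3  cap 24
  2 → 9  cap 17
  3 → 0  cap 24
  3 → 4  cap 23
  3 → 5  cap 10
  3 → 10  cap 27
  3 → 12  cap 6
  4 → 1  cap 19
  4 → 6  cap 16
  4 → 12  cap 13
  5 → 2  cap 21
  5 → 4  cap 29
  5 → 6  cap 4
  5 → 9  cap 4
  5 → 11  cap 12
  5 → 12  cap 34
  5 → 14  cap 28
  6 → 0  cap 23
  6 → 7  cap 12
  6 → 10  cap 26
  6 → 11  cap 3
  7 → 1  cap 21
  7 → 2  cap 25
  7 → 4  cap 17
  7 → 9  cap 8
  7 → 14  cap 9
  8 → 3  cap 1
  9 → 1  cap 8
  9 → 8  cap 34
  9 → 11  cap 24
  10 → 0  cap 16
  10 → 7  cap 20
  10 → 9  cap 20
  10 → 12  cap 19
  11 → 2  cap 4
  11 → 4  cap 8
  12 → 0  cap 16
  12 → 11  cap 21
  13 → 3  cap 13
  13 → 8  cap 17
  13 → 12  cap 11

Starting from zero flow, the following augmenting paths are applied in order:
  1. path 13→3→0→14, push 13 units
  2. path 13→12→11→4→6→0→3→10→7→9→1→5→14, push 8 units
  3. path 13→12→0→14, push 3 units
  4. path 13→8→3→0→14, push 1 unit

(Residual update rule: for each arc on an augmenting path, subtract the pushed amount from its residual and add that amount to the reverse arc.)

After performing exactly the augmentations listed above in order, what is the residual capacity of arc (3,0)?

after path 1 (13→3→0→14, push 13): res(3,0)=11
after path 2 (13→12→11→4→6→0→3→10→7→9→1→5→14, push 8): res(3,0)=19
after path 3 (13→12→0→14, push 3): res(3,0)=19
after path 4 (13→8→3→0→14, push 1): res(3,0)=18

Residual capacity of (3,0): 18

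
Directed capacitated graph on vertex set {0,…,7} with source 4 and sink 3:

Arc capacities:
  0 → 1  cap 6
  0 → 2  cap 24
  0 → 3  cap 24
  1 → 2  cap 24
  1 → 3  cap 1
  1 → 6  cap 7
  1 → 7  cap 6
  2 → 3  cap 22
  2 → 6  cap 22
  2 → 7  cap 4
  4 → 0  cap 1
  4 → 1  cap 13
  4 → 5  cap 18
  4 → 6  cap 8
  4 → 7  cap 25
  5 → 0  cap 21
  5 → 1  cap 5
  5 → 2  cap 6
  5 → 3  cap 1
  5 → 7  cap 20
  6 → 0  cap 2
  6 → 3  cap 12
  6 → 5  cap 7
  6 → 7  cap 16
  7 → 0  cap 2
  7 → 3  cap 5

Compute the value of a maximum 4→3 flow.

augment #1: 4→0→3 bottleneck 1, total now 1
augment #2: 4→1→3 bottleneck 1, total now 2
augment #3: 4→5→3 bottleneck 1, total now 3
augment #4: 4→6→3 bottleneck 8, total now 11
augment #5: 4→7→3 bottleneck 5, total now 16
augment #6: 4→1→2→3 bottleneck 12, total now 28
augment #7: 4→5→0→3 bottleneck 17, total now 45
augment #8: 4→7→0→3 bottleneck 2, total now 47

Maximum flow value: 47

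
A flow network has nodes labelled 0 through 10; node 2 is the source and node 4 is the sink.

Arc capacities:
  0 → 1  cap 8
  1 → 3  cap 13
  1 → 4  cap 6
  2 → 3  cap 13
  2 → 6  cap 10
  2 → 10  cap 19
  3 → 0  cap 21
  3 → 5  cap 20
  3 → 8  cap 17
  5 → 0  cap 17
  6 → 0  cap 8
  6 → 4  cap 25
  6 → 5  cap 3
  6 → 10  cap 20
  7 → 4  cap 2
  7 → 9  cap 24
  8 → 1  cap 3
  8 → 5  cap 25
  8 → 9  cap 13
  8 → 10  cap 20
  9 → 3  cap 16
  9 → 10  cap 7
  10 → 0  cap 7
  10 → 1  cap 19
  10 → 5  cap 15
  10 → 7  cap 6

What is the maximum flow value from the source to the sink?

Maximum flow value: 18

augment #1: 2→6→4 bottleneck 10, total now 10
augment #2: 2→10→1→4 bottleneck 6, total now 16
augment #3: 2→10→7→4 bottleneck 2, total now 18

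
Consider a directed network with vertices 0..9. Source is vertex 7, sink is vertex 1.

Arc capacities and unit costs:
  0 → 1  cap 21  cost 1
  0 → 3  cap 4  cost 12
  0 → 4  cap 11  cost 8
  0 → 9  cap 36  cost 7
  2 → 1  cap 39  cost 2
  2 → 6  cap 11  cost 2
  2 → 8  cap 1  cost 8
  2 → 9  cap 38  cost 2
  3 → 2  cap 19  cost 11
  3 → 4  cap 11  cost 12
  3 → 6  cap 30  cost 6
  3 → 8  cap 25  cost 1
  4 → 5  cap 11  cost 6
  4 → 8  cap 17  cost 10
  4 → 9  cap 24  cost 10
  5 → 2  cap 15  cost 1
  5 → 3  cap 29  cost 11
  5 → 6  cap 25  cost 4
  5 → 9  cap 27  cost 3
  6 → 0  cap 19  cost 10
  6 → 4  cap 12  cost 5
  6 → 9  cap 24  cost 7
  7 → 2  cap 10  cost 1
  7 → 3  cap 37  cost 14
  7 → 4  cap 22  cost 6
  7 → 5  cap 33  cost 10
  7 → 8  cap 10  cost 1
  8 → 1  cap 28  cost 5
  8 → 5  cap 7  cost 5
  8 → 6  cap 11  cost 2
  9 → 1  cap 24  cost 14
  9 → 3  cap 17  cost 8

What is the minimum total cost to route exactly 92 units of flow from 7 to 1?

shortest-cost path #1: 7→2→1 push 10 @ unit cost 3 (adds 30)
shortest-cost path #2: 7→8→1 push 10 @ unit cost 6 (adds 60)
shortest-cost path #3: 7→5→2→1 push 15 @ unit cost 13 (adds 195)
shortest-cost path #4: 7→3→8→1 push 18 @ unit cost 20 (adds 360)
shortest-cost path #5: 7→5→6→0→1 push 18 @ unit cost 25 (adds 450)
shortest-cost path #6: 7→4→5→6→0→1 push 1 @ unit cost 27 (adds 27)
shortest-cost path #7: 7→3→2→1 push 14 @ unit cost 27 (adds 378)
shortest-cost path #8: 7→4→5→9→1 push 6 @ unit cost 29 (adds 174)
total cost = 1674

Minimum cost for 92 units: 1674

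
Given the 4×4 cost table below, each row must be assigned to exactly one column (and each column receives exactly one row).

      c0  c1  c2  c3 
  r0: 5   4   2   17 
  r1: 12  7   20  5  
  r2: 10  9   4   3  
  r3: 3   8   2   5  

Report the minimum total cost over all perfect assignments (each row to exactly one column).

Minimum assignment cost: 15

optimal assignment: row0→col2 (cost 2), row1→col1 (cost 7), row2→col3 (cost 3), row3→col0 (cost 3)
total = 2 + 7 + 3 + 3 = 15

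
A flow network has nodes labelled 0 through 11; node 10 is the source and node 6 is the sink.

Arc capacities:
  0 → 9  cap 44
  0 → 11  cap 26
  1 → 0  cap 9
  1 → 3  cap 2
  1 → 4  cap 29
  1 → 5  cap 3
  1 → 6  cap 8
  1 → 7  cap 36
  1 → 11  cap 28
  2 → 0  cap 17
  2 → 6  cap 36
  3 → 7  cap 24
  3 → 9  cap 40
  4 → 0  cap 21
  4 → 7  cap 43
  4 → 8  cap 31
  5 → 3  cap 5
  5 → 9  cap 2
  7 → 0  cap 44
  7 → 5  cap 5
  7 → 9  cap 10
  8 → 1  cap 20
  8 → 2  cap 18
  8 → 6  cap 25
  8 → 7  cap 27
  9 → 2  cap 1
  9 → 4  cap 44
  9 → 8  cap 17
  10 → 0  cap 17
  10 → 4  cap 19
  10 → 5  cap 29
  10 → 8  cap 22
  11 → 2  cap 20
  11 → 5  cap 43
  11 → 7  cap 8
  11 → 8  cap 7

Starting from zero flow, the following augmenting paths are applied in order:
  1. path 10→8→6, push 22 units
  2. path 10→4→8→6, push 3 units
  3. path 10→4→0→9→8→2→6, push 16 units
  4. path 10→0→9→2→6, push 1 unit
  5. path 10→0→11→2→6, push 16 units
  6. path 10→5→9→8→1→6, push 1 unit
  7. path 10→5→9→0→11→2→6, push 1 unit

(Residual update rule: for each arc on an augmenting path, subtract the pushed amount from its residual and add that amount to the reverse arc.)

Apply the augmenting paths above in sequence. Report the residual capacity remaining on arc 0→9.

after path 1 (10→8→6, push 22): res(0,9)=44
after path 2 (10→4→8→6, push 3): res(0,9)=44
after path 3 (10→4→0→9→8→2→6, push 16): res(0,9)=28
after path 4 (10→0→9→2→6, push 1): res(0,9)=27
after path 5 (10→0→11→2→6, push 16): res(0,9)=27
after path 6 (10→5→9→8→1→6, push 1): res(0,9)=27
after path 7 (10→5→9→0→11→2→6, push 1): res(0,9)=28

Residual capacity of (0,9): 28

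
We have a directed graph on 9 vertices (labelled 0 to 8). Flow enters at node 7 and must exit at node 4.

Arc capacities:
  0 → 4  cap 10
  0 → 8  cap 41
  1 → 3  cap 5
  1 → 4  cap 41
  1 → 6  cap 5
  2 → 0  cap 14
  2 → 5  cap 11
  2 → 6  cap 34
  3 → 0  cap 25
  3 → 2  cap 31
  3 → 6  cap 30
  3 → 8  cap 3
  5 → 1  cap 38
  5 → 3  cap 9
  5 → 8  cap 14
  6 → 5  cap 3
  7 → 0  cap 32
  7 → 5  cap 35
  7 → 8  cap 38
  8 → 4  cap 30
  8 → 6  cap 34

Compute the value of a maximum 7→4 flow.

augment #1: 7→0→4 bottleneck 10, total now 10
augment #2: 7→8→4 bottleneck 30, total now 40
augment #3: 7→5→1→4 bottleneck 35, total now 75
augment #4: 7→8→6→5→1→4 bottleneck 3, total now 78

Maximum flow value: 78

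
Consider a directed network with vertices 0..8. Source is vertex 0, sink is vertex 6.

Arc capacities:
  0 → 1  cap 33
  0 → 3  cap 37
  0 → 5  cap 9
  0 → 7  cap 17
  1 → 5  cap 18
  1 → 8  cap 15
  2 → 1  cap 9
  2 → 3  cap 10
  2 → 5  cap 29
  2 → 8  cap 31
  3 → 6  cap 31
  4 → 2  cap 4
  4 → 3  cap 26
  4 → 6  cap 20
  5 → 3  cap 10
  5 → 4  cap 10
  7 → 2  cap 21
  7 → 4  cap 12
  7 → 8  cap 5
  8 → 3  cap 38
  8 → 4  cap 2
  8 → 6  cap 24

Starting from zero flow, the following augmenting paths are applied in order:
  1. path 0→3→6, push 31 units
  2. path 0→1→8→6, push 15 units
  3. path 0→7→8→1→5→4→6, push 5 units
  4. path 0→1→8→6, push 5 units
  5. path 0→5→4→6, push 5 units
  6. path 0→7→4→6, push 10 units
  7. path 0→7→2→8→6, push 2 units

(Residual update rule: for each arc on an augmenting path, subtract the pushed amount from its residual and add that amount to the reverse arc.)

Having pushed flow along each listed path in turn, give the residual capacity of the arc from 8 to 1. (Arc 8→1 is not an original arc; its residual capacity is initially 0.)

after path 1 (0→3→6, push 31): res(8,1)=0
after path 2 (0→1→8→6, push 15): res(8,1)=15
after path 3 (0→7→8→1→5→4→6, push 5): res(8,1)=10
after path 4 (0→1→8→6, push 5): res(8,1)=15
after path 5 (0→5→4→6, push 5): res(8,1)=15
after path 6 (0→7→4→6, push 10): res(8,1)=15
after path 7 (0→7→2→8→6, push 2): res(8,1)=15

Residual capacity of (8,1): 15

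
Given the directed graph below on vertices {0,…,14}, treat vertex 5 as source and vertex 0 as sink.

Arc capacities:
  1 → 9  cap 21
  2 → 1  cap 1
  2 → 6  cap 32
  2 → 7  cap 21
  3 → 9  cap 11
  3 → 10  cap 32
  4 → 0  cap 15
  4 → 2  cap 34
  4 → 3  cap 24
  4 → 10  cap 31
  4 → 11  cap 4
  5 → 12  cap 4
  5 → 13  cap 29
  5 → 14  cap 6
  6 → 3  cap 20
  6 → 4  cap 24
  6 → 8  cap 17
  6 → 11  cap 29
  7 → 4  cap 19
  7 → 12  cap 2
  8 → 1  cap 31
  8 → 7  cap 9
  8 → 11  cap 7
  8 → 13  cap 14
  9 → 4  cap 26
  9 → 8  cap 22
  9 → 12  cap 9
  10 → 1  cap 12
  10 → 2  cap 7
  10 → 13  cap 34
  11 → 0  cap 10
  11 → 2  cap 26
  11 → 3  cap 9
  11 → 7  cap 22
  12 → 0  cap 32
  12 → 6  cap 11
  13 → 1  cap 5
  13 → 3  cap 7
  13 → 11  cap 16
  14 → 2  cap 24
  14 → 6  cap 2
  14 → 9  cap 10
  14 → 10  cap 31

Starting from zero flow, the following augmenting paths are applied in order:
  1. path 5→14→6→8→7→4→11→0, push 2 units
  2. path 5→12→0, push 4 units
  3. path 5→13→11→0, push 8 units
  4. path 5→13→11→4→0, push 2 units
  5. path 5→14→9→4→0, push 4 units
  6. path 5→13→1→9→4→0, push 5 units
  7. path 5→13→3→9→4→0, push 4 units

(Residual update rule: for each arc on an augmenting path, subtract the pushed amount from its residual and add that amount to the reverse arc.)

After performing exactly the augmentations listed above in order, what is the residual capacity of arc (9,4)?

after path 1 (5→14→6→8→7→4→11→0, push 2): res(9,4)=26
after path 2 (5→12→0, push 4): res(9,4)=26
after path 3 (5→13→11→0, push 8): res(9,4)=26
after path 4 (5→13→11→4→0, push 2): res(9,4)=26
after path 5 (5→14→9→4→0, push 4): res(9,4)=22
after path 6 (5→13→1→9→4→0, push 5): res(9,4)=17
after path 7 (5→13→3→9→4→0, push 4): res(9,4)=13

Residual capacity of (9,4): 13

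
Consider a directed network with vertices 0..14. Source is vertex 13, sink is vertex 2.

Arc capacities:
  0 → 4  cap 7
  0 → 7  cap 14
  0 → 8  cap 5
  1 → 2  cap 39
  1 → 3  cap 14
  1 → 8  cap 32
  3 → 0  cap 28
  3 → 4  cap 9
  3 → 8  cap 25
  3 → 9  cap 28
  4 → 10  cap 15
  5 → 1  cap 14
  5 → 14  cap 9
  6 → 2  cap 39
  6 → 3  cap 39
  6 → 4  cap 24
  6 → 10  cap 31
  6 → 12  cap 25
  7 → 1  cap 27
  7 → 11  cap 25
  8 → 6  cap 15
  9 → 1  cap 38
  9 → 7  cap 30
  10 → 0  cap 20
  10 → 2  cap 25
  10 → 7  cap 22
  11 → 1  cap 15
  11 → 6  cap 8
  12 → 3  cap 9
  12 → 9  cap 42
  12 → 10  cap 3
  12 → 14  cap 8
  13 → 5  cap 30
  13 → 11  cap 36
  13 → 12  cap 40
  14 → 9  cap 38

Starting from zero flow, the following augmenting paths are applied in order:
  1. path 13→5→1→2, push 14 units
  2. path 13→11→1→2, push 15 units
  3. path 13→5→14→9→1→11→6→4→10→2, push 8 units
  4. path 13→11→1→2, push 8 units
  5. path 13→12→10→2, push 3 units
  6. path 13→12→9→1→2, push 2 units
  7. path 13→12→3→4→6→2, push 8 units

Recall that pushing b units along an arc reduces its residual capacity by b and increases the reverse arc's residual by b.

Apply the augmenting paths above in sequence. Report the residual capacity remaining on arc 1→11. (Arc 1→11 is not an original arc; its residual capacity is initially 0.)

after path 1 (13→5→1→2, push 14): res(1,11)=0
after path 2 (13→11→1→2, push 15): res(1,11)=15
after path 3 (13→5→14→9→1→11→6→4→10→2, push 8): res(1,11)=7
after path 4 (13→11→1→2, push 8): res(1,11)=15
after path 5 (13→12→10→2, push 3): res(1,11)=15
after path 6 (13→12→9→1→2, push 2): res(1,11)=15
after path 7 (13→12→3→4→6→2, push 8): res(1,11)=15

Residual capacity of (1,11): 15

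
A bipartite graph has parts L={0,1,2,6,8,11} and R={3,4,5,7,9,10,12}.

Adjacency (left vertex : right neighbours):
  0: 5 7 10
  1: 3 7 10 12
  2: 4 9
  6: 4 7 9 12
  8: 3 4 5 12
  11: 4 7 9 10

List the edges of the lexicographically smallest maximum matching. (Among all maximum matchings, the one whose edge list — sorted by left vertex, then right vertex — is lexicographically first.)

Lex-smallest maximum matching: {(0,5), (1,3), (2,4), (6,7), (8,12), (11,9)}

|M| = 6 (so the lex-smallest maximum matching has 6 edges)
process left vertices in ascending order; for each, take the smallest-labelled available neighbour that still permits 6 edges overall, or leave it unmatched if none does
lex-smallest matching: {0-5, 1-3, 2-4, 6-7, 8-12, 11-9}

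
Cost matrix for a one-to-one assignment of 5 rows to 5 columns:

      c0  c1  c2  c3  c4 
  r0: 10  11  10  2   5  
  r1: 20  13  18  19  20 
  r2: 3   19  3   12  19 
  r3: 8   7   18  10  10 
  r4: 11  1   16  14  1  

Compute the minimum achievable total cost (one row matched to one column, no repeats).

Minimum assignment cost: 27

optimal assignment: row0→col3 (cost 2), row1→col1 (cost 13), row2→col2 (cost 3), row3→col0 (cost 8), row4→col4 (cost 1)
total = 2 + 13 + 3 + 8 + 1 = 27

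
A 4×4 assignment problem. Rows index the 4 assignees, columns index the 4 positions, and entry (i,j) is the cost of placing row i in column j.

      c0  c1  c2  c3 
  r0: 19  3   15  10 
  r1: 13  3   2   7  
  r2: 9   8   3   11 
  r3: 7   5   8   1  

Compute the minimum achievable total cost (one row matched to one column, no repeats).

Minimum assignment cost: 15

optimal assignment: row0→col1 (cost 3), row1→col2 (cost 2), row2→col0 (cost 9), row3→col3 (cost 1)
total = 3 + 2 + 9 + 1 = 15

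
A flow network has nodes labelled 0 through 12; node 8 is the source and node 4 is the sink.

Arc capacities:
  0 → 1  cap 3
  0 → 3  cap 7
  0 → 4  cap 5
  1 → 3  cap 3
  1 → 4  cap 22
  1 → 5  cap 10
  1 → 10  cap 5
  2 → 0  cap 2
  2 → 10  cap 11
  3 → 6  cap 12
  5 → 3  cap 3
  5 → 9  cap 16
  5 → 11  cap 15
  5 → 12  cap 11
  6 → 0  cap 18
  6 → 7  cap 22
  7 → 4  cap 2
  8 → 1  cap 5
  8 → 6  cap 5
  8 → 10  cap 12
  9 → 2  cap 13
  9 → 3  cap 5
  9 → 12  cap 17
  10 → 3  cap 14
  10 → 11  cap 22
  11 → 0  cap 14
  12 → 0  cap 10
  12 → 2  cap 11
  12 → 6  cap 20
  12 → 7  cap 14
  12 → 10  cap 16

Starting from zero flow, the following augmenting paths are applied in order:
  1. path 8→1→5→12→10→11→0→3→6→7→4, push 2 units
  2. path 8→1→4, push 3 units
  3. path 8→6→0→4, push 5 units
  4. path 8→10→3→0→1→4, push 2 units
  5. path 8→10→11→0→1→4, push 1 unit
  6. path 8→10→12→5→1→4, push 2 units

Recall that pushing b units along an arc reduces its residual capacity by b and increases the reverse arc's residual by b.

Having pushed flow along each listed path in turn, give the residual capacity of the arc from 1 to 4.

Residual capacity of (1,4): 14

after path 1 (8→1→5→12→10→11→0→3→6→7→4, push 2): res(1,4)=22
after path 2 (8→1→4, push 3): res(1,4)=19
after path 3 (8→6→0→4, push 5): res(1,4)=19
after path 4 (8→10→3→0→1→4, push 2): res(1,4)=17
after path 5 (8→10→11→0→1→4, push 1): res(1,4)=16
after path 6 (8→10→12→5→1→4, push 2): res(1,4)=14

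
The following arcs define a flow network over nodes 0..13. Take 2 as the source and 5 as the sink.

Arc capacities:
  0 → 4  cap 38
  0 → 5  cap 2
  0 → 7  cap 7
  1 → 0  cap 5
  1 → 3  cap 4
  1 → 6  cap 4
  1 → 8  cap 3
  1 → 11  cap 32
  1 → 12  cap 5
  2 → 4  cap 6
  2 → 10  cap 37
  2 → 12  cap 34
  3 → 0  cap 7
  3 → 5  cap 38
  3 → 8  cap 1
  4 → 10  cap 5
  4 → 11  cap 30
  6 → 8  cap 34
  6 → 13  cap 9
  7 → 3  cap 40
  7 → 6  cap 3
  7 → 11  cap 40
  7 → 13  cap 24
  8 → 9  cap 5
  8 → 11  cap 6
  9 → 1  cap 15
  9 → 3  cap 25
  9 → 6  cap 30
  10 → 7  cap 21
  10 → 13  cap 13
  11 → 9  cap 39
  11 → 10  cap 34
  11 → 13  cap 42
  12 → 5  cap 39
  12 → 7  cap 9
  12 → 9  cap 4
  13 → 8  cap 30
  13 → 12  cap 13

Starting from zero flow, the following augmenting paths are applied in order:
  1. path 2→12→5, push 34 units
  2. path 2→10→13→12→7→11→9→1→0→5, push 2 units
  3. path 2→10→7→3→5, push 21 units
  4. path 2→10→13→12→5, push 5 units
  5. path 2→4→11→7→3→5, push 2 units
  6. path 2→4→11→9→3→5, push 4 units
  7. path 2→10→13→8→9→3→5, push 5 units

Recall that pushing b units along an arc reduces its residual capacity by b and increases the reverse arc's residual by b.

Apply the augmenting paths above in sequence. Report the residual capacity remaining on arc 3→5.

after path 1 (2→12→5, push 34): res(3,5)=38
after path 2 (2→10→13→12→7→11→9→1→0→5, push 2): res(3,5)=38
after path 3 (2→10→7→3→5, push 21): res(3,5)=17
after path 4 (2→10→13→12→5, push 5): res(3,5)=17
after path 5 (2→4→11→7→3→5, push 2): res(3,5)=15
after path 6 (2→4→11→9→3→5, push 4): res(3,5)=11
after path 7 (2→10→13→8→9→3→5, push 5): res(3,5)=6

Residual capacity of (3,5): 6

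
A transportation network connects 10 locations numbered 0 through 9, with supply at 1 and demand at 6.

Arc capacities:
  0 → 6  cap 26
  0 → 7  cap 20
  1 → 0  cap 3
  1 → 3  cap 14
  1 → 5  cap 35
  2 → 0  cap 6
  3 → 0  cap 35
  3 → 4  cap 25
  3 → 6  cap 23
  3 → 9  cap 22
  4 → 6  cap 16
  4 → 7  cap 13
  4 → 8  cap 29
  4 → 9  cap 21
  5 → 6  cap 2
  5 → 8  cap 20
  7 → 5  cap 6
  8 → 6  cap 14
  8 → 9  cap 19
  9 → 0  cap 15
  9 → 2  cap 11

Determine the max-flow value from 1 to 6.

Maximum flow value: 39

augment #1: 1→0→6 bottleneck 3, total now 3
augment #2: 1→3→6 bottleneck 14, total now 17
augment #3: 1→5→6 bottleneck 2, total now 19
augment #4: 1→5→8→6 bottleneck 14, total now 33
augment #5: 1→5→8→9→0→6 bottleneck 6, total now 39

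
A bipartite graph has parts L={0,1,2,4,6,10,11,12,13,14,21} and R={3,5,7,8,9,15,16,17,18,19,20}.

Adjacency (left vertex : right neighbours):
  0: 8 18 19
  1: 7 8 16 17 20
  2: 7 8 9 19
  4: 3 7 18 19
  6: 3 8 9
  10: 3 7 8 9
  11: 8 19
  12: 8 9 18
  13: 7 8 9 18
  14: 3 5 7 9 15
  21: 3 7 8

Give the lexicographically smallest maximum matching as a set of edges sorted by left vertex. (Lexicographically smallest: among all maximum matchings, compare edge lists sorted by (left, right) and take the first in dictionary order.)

Lex-smallest maximum matching: {(0,8), (1,16), (2,7), (4,3), (6,9), (11,19), (12,18), (14,5)}

|M| = 8 (so the lex-smallest maximum matching has 8 edges)
process left vertices in ascending order; for each, take the smallest-labelled available neighbour that still permits 8 edges overall, or leave it unmatched if none does
lex-smallest matching: {0-8, 1-16, 2-7, 4-3, 6-9, 11-19, 12-18, 14-5}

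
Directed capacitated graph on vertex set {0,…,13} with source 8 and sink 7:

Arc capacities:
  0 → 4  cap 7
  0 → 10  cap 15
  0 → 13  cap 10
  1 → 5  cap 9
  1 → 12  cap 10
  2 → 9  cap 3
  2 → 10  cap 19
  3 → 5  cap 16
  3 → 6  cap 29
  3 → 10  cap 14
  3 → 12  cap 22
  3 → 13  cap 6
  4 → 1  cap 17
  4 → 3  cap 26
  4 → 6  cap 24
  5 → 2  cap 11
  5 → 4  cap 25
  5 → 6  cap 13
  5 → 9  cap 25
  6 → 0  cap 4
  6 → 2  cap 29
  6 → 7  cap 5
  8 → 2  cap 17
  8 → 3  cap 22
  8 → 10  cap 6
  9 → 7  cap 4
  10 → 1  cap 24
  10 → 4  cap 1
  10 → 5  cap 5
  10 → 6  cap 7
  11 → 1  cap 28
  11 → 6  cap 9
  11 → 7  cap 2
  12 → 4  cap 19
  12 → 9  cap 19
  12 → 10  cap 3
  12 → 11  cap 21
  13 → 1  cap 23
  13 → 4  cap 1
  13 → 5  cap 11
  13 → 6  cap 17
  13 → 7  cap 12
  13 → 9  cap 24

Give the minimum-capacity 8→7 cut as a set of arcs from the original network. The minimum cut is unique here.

Min-cut arcs: {(3,13), (6,0), (6,7), (9,7), (11,7)} (total capacity 21)

augment #1: 8→2→9→7 push 3
augment #2: 8→3→6→7 push 5
augment #3: 8→3→13→7 push 6
augment #4: 8→3→5→9→7 push 1
augment #5: 8→3→12→11→7 push 2
augment #6: 8→3→6→0→13→7 push 4
max flow = 21; residual-reachable set from 8 gives S-side
cut edges (S→T): {(3,13), (6,0), (6,7), (9,7), (11,7)} total cap 21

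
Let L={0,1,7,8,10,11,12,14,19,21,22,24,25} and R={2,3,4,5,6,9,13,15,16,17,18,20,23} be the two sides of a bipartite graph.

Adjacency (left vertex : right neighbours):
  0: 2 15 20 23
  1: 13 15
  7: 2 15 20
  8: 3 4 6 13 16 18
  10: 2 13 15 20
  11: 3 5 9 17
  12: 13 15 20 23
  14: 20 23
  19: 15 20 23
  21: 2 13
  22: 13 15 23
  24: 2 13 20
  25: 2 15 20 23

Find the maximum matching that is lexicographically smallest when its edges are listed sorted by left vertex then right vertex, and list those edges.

|M| = 7 (so the lex-smallest maximum matching has 7 edges)
process left vertices in ascending order; for each, take the smallest-labelled available neighbour that still permits 7 edges overall, or leave it unmatched if none does
lex-smallest matching: {0-2, 1-13, 7-15, 8-3, 10-20, 11-5, 12-23}

Lex-smallest maximum matching: {(0,2), (1,13), (7,15), (8,3), (10,20), (11,5), (12,23)}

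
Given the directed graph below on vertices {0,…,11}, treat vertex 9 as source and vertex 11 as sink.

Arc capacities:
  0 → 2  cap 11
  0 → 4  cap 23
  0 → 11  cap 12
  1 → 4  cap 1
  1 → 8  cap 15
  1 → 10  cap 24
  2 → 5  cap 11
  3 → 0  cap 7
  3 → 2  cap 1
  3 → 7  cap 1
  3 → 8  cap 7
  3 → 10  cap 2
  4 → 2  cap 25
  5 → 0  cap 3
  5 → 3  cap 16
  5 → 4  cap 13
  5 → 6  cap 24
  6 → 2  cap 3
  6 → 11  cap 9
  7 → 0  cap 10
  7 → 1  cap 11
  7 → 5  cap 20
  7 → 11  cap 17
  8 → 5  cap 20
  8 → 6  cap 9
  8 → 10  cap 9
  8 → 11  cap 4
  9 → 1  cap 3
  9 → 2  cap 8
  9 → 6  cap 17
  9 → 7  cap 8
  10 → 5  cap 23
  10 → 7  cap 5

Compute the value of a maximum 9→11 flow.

augment #1: 9→6→11 bottleneck 9, total now 9
augment #2: 9→7→11 bottleneck 8, total now 17
augment #3: 9→1→8→11 bottleneck 3, total now 20
augment #4: 9→2→5→0→11 bottleneck 3, total now 23
augment #5: 9→2→5→3→0→11 bottleneck 5, total now 28
augment #6: 9→6→2→5→3→0→11 bottleneck 2, total now 30
augment #7: 9→6→2→5→3→7→11 bottleneck 1, total now 31

Maximum flow value: 31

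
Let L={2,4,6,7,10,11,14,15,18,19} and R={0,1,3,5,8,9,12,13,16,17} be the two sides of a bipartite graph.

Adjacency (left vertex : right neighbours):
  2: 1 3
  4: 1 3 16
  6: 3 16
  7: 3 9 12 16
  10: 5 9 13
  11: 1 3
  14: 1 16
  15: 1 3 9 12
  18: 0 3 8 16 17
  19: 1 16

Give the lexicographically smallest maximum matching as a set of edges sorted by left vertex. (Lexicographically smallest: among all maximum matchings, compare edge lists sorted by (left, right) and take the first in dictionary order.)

Lex-smallest maximum matching: {(2,1), (4,3), (6,16), (7,9), (10,5), (15,12), (18,0)}

|M| = 7 (so the lex-smallest maximum matching has 7 edges)
process left vertices in ascending order; for each, take the smallest-labelled available neighbour that still permits 7 edges overall, or leave it unmatched if none does
lex-smallest matching: {2-1, 4-3, 6-16, 7-9, 10-5, 15-12, 18-0}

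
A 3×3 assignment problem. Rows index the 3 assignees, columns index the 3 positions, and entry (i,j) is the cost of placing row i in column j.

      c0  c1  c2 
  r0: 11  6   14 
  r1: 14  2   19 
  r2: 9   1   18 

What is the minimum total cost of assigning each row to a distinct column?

optimal assignment: row0→col2 (cost 14), row1→col1 (cost 2), row2→col0 (cost 9)
total = 14 + 2 + 9 = 25

Minimum assignment cost: 25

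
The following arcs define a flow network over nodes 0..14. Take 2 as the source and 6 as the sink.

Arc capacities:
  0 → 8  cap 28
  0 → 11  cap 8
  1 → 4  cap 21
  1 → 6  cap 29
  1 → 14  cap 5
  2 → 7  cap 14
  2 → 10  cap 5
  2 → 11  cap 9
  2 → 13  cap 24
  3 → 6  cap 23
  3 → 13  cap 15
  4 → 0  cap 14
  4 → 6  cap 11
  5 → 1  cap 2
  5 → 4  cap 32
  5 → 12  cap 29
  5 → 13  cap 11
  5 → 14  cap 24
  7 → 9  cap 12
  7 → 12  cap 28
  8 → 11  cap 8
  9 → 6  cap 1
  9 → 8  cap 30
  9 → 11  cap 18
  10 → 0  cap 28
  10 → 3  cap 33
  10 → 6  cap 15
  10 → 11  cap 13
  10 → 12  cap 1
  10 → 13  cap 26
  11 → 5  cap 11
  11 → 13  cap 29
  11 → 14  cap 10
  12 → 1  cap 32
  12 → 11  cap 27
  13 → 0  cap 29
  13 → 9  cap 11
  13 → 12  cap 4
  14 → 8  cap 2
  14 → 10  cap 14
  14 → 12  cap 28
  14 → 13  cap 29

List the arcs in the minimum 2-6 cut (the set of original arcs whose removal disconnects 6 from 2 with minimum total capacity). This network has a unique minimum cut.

Min-cut arcs: {(2,7), (2,10), (9,6), (11,5), (11,14), (13,12)} (total capacity 45)

augment #1: 2→10→6 push 5
augment #2: 2→7→9→6 push 1
augment #3: 2→7→12→1→6 push 13
augment #4: 2→11→5→1→6 push 2
augment #5: 2→11→5→4→6 push 7
augment #6: 2→13→12→1→6 push 4
augment #7: 2→13→0→11→5→4→6 push 2
augment #8: 2→13→0→11→14→10→6 push 6
augment #9: 2→13→9→7→12→1→6 push 1
augment #10: 2→13→9→11→14→10→6 push 4
max flow = 45; residual-reachable set from 2 gives S-side
cut edges (S→T): {(2,7), (2,10), (9,6), (11,5), (11,14), (13,12)} total cap 45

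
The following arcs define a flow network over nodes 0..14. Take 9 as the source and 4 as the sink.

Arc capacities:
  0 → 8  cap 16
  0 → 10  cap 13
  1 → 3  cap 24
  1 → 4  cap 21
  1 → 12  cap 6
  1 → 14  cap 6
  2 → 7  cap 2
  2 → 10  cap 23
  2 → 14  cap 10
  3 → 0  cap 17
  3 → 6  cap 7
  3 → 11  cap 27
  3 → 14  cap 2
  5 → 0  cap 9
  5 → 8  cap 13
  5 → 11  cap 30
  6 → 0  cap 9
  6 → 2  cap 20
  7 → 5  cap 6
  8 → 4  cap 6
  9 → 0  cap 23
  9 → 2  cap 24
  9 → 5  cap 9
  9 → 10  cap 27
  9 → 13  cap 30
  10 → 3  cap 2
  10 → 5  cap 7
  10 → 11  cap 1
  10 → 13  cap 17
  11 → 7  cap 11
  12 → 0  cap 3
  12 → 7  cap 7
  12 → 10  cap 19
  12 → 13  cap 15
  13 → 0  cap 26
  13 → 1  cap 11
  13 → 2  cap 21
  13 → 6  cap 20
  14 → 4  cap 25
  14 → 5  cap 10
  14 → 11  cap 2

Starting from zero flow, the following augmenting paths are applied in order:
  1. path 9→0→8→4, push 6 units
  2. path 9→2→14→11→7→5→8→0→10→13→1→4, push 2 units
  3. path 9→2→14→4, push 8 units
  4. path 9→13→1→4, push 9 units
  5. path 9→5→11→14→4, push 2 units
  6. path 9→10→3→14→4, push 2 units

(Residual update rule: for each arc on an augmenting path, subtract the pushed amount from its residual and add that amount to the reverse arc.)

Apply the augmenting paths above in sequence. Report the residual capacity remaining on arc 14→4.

Residual capacity of (14,4): 13

after path 1 (9→0→8→4, push 6): res(14,4)=25
after path 2 (9→2→14→11→7→5→8→0→10→13→1→4, push 2): res(14,4)=25
after path 3 (9→2→14→4, push 8): res(14,4)=17
after path 4 (9→13→1→4, push 9): res(14,4)=17
after path 5 (9→5→11→14→4, push 2): res(14,4)=15
after path 6 (9→10→3→14→4, push 2): res(14,4)=13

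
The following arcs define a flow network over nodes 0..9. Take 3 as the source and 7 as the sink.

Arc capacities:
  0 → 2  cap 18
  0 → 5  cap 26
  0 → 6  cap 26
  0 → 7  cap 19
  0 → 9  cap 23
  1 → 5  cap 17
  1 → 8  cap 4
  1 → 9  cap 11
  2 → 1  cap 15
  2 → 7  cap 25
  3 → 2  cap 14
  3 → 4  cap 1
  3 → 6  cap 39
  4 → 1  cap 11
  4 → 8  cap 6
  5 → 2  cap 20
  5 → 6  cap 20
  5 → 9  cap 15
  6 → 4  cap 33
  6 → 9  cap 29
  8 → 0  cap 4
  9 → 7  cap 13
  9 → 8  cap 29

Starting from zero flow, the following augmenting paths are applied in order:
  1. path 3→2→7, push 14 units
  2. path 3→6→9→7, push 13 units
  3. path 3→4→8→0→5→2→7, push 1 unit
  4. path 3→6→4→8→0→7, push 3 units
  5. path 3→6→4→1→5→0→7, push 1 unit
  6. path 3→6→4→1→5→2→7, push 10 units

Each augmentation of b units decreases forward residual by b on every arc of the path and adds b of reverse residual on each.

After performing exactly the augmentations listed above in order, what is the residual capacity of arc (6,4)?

after path 1 (3→2→7, push 14): res(6,4)=33
after path 2 (3→6→9→7, push 13): res(6,4)=33
after path 3 (3→4→8→0→5→2→7, push 1): res(6,4)=33
after path 4 (3→6→4→8→0→7, push 3): res(6,4)=30
after path 5 (3→6→4→1→5→0→7, push 1): res(6,4)=29
after path 6 (3→6→4→1→5→2→7, push 10): res(6,4)=19

Residual capacity of (6,4): 19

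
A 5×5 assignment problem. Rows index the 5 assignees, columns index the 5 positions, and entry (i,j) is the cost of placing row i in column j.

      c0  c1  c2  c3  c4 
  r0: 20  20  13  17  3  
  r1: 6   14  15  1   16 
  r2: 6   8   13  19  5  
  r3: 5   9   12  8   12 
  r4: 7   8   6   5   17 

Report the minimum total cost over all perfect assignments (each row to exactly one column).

Minimum assignment cost: 23

optimal assignment: row0→col4 (cost 3), row1→col3 (cost 1), row2→col1 (cost 8), row3→col0 (cost 5), row4→col2 (cost 6)
total = 3 + 1 + 8 + 5 + 6 = 23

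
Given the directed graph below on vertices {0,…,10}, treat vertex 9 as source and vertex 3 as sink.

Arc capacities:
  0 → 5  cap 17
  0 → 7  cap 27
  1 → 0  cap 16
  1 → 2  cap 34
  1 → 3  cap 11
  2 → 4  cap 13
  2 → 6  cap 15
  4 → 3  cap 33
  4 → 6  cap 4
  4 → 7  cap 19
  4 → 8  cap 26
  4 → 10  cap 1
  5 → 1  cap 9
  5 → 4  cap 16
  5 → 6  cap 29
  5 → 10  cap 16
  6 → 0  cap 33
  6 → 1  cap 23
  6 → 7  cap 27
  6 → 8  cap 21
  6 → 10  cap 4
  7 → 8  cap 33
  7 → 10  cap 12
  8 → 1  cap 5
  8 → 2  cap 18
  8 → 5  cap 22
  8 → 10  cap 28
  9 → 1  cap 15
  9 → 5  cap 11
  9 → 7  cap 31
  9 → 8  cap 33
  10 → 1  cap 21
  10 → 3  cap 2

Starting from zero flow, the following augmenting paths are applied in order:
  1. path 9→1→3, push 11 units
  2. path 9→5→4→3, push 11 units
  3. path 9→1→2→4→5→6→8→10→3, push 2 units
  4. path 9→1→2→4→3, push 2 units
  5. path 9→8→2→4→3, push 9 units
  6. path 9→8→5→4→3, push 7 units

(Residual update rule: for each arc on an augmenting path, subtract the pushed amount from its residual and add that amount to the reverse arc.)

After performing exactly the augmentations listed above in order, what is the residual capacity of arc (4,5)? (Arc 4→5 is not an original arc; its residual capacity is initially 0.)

Residual capacity of (4,5): 16

after path 1 (9→1→3, push 11): res(4,5)=0
after path 2 (9→5→4→3, push 11): res(4,5)=11
after path 3 (9→1→2→4→5→6→8→10→3, push 2): res(4,5)=9
after path 4 (9→1→2→4→3, push 2): res(4,5)=9
after path 5 (9→8→2→4→3, push 9): res(4,5)=9
after path 6 (9→8→5→4→3, push 7): res(4,5)=16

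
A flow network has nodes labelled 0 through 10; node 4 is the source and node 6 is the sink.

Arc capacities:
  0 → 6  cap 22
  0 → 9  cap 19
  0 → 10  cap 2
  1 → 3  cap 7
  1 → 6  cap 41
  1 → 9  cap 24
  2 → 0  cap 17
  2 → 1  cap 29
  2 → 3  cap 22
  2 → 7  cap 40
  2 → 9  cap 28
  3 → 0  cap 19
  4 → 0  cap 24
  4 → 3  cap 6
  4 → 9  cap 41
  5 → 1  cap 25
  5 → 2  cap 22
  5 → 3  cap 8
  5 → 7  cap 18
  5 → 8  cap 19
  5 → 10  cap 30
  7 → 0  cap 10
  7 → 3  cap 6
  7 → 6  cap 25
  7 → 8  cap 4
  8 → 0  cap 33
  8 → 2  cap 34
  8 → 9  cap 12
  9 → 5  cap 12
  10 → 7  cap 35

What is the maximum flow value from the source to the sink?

augment #1: 4→0→6 bottleneck 22, total now 22
augment #2: 4→0→10→7→6 bottleneck 2, total now 24
augment #3: 4→9→5→1→6 bottleneck 12, total now 36

Maximum flow value: 36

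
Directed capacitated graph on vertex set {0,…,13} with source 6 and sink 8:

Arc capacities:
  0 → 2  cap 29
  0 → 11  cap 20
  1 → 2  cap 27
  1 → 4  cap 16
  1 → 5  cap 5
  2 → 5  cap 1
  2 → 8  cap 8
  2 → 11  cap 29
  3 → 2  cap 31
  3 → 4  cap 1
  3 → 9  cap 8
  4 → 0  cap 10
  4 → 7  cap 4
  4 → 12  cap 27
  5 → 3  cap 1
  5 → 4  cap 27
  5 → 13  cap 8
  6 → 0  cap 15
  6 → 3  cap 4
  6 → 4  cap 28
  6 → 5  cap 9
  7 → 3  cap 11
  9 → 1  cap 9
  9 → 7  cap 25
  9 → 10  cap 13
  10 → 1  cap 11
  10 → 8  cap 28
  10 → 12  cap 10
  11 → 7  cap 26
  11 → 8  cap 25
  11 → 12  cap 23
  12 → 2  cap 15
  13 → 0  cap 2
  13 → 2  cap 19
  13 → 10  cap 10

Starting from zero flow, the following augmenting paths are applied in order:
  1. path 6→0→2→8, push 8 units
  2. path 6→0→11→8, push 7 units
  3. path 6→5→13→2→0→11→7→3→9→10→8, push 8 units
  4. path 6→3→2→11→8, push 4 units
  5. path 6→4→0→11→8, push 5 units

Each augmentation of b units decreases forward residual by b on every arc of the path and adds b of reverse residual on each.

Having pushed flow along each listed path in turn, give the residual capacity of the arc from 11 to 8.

Residual capacity of (11,8): 9

after path 1 (6→0→2→8, push 8): res(11,8)=25
after path 2 (6→0→11→8, push 7): res(11,8)=18
after path 3 (6→5→13→2→0→11→7→3→9→10→8, push 8): res(11,8)=18
after path 4 (6→3→2→11→8, push 4): res(11,8)=14
after path 5 (6→4→0→11→8, push 5): res(11,8)=9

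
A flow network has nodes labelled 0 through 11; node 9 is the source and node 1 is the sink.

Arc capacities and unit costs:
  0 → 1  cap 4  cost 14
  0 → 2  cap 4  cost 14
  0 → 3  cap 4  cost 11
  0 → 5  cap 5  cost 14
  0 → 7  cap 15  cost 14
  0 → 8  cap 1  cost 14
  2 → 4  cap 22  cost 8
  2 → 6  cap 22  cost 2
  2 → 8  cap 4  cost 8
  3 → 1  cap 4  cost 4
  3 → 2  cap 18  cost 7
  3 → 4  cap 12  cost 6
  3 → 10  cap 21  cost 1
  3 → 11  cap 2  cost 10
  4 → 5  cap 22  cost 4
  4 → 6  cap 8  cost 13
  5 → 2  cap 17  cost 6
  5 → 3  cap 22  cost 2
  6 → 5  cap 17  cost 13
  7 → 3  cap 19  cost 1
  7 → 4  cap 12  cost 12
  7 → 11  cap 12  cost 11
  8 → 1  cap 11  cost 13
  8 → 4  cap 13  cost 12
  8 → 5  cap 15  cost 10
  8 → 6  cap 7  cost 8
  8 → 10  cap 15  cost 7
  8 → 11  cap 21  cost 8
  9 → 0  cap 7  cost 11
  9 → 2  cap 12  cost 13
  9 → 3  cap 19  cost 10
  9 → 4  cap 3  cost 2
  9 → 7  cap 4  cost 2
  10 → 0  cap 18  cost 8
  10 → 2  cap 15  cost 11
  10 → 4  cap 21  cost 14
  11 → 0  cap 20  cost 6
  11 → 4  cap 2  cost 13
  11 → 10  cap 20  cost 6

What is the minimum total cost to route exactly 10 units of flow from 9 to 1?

Minimum cost for 10 units: 194

shortest-cost path #1: 9→7→3→1 push 4 @ unit cost 7 (adds 28)
shortest-cost path #2: 9→0→1 push 4 @ unit cost 25 (adds 100)
shortest-cost path #3: 9→4→5→2→8→1 push 2 @ unit cost 33 (adds 66)
total cost = 194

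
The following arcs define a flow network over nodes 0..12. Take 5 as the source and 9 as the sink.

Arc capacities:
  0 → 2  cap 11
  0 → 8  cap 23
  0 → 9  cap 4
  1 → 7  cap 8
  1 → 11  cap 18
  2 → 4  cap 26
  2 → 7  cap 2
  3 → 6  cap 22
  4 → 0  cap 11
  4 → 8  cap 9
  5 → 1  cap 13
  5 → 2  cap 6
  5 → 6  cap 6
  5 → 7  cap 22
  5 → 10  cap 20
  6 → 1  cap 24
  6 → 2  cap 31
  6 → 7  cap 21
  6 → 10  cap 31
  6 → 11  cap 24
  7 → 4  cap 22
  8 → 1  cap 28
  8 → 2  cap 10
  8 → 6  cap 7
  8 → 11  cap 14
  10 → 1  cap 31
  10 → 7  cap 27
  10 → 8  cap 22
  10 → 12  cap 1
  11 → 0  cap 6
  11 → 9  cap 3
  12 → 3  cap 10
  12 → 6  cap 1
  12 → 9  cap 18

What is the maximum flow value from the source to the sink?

augment #1: 5→1→11→9 bottleneck 3, total now 3
augment #2: 5→10→12→9 bottleneck 1, total now 4
augment #3: 5→1→11→0→9 bottleneck 4, total now 8

Maximum flow value: 8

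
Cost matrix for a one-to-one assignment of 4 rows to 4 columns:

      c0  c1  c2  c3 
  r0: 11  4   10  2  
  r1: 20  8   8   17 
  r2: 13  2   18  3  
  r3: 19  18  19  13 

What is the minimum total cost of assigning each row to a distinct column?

Minimum assignment cost: 31

optimal assignment: row0→col3 (cost 2), row1→col2 (cost 8), row2→col1 (cost 2), row3→col0 (cost 19)
total = 2 + 8 + 2 + 19 = 31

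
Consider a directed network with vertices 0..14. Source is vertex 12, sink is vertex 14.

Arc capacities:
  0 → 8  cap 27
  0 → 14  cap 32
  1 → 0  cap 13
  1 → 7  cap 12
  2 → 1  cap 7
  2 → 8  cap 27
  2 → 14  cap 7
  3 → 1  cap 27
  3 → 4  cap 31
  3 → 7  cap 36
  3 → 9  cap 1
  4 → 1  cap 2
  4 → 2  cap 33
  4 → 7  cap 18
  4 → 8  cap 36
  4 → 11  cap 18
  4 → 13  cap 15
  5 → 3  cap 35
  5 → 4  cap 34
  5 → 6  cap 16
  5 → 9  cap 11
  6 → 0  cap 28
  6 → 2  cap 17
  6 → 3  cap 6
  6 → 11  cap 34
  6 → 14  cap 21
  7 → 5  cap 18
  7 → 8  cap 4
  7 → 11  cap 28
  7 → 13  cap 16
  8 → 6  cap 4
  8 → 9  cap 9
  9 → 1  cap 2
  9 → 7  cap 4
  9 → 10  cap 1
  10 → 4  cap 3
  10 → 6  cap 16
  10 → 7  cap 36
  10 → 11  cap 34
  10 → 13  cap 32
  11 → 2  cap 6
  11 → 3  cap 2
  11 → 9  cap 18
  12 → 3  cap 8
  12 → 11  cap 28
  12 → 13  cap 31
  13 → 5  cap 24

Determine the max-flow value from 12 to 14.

Maximum flow value: 41

augment #1: 12→11→2→14 bottleneck 6, total now 6
augment #2: 12→3→1→0→14 bottleneck 8, total now 14
augment #3: 12→13→5→6→14 bottleneck 16, total now 30
augment #4: 12→11→3→1→0→14 bottleneck 2, total now 32
augment #5: 12→11→9→1→0→14 bottleneck 2, total now 34
augment #6: 12→11→9→10→6→14 bottleneck 1, total now 35
augment #7: 12→13→5→4→2→14 bottleneck 1, total now 36
augment #8: 12→11→9→7→8→6→14 bottleneck 4, total now 40
augment #9: 12→13→5→3→1→0→14 bottleneck 1, total now 41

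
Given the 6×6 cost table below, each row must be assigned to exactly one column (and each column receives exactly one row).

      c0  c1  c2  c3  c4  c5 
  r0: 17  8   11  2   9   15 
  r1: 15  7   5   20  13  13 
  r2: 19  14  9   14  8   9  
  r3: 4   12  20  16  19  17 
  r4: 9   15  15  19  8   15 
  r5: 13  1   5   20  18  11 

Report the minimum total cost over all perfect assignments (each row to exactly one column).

Minimum assignment cost: 29

optimal assignment: row0→col3 (cost 2), row1→col2 (cost 5), row2→col5 (cost 9), row3→col0 (cost 4), row4→col4 (cost 8), row5→col1 (cost 1)
total = 2 + 5 + 9 + 4 + 8 + 1 = 29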